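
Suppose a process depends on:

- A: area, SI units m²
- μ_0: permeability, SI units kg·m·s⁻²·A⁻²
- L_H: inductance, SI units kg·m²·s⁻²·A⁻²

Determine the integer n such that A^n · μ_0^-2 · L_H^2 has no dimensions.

-1

Balance the L exponent: (2)·n from A, plus −2·(1) + 2·(2) = 2 from the rest, must sum to zero.
2n + 2 = 0, so n = -1.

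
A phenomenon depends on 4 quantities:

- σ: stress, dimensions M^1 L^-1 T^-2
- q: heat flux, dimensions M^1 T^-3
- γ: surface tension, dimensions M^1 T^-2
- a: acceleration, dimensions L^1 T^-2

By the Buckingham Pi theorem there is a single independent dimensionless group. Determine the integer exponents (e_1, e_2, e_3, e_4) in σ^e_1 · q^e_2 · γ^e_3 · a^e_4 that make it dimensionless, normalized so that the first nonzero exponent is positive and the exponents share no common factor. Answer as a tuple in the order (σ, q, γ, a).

(1, -2, 1, 1)

M: e_1·(1) + e_2·(1) + e_3·(1) + e_4·(0) = 0
L: e_1·(-1) + e_2·(0) + e_3·(0) + e_4·(1) = 0
T: e_1·(-2) + e_2·(-3) + e_3·(-2) + e_4·(-2) = 0
Solving this homogeneous linear system for the smallest-integer solution (first nonzero entry positive) gives (1, -2, 1, 1).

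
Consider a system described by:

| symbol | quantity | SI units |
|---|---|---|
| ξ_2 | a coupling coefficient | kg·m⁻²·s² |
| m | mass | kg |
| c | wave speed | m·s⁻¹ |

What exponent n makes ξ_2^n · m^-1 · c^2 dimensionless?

1

Balance the M exponent: (1)·n from ξ_2, plus −(1) + 2·(0) = -1 from the rest, must sum to zero.
n − 1 = 0, so n = 1.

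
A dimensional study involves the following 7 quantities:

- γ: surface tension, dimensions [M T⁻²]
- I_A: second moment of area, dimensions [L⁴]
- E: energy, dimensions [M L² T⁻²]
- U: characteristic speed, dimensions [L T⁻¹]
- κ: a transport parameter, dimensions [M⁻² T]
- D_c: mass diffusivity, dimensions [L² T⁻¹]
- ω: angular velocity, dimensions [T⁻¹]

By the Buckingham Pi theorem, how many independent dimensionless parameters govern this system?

There are 7 variables and 3 base dimensions (M, L, T).
The dimension matrix has rank 3.
Independent dimensionless groups: 7 − 3 = 4.

4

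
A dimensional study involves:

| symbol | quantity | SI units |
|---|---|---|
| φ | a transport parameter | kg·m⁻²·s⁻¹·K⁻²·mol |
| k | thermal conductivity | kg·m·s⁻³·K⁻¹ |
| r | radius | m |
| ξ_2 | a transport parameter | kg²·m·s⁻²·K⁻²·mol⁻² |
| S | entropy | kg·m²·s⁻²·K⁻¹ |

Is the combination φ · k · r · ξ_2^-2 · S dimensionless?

Sum the exponent of each base dimension across the product:
  M: [φ]_M + [k]_M + [r]_M − 2·[ξ_2]_M + [S]_M = (1) + (1) + (0) − 2·(2) + (1) = -1
  L: [φ]_L + [k]_L + [r]_L − 2·[ξ_2]_L + [S]_L = (-2) + (1) + (1) − 2·(1) + (2) = 0
  T: [φ]_T + [k]_T + [r]_T − 2·[ξ_2]_T + [S]_T = (-1) + (-3) + (0) − 2·(-2) + (-2) = -2
  Θ: [φ]_Θ + [k]_Θ + [r]_Θ − 2·[ξ_2]_Θ + [S]_Θ = (-2) + (-1) + (0) − 2·(-2) + (-1) = 0
  N: [φ]_N + [k]_N + [r]_N − 2·[ξ_2]_N + [S]_N = (1) + (0) + (0) − 2·(-2) + (0) = 5
Net dimensions [M⁻¹ T⁻² N⁵] ≠ [1] — not dimensionless.

no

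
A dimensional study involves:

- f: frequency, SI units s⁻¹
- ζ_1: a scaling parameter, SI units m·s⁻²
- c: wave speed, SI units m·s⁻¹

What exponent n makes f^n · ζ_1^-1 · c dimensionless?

Balance the T exponent: (-1)·n from f, plus −(-2) + (-1) = 1 from the rest, must sum to zero.
−n + 1 = 0, so n = 1.

1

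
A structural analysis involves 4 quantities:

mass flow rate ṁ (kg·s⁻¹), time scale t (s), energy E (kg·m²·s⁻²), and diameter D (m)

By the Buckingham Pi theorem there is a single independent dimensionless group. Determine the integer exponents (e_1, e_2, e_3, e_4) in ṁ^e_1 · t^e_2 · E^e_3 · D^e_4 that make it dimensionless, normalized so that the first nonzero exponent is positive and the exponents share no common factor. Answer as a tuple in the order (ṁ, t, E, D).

(1, -1, -1, 2)

M: e_1·(1) + e_2·(0) + e_3·(1) + e_4·(0) = 0
L: e_1·(0) + e_2·(0) + e_3·(2) + e_4·(1) = 0
T: e_1·(-1) + e_2·(1) + e_3·(-2) + e_4·(0) = 0
Solving this homogeneous linear system for the smallest-integer solution (first nonzero entry positive) gives (1, -1, -1, 2).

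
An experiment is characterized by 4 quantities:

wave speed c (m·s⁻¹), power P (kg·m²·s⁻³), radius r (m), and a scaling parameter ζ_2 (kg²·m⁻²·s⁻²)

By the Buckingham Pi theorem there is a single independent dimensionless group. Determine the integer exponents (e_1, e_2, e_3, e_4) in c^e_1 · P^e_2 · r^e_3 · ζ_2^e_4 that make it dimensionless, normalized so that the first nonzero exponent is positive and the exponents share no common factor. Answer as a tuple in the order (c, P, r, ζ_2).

(4, -2, 2, 1)

M: e_1·(0) + e_2·(1) + e_3·(0) + e_4·(2) = 0
L: e_1·(1) + e_2·(2) + e_3·(1) + e_4·(-2) = 0
T: e_1·(-1) + e_2·(-3) + e_3·(0) + e_4·(-2) = 0
Solving this homogeneous linear system for the smallest-integer solution (first nonzero entry positive) gives (4, -2, 2, 1).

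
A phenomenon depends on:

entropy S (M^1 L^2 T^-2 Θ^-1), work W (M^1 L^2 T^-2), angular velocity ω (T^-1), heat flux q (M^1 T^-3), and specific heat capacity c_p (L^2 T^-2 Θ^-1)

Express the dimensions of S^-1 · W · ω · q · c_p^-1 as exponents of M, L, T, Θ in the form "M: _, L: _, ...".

M: 1, L: -2, T: -2, Θ: 2

Collect each base-dimension exponent across the product:
  M: −(1) + (1) + (0) + (1) − (0) = 1
  L: −(2) + (2) + (0) + (0) − (2) = -2
  T: −(-2) + (-2) + (-1) + (-3) − (-2) = -2
  Θ: −(-1) + (0) + (0) + (0) − (-1) = 2
So the dimensions are [M L⁻² T⁻² Θ²].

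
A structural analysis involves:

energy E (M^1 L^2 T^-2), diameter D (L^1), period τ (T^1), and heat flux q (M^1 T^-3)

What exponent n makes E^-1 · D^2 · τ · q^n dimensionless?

1

Balance the M exponent: (1)·n from q, plus −(1) + 2·(0) + (0) = -1 from the rest, must sum to zero.
n − 1 = 0, so n = 1.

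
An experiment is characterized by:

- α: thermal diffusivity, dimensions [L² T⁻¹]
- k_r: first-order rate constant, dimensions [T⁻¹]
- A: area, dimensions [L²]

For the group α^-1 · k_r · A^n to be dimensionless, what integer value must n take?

Balance the L exponent: (2)·n from A, plus −(2) + (0) = -2 from the rest, must sum to zero.
2n − 2 = 0, so n = 1.

1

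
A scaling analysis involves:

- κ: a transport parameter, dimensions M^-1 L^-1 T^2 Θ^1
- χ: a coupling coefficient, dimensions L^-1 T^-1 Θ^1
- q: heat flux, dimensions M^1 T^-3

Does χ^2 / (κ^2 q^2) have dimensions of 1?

yes

Sum the exponent of each base dimension across the product:
  M: −2·[κ]_M + 2·[χ]_M − 2·[q]_M = −2·(-1) + 2·(0) − 2·(1) = 0
  L: −2·[κ]_L + 2·[χ]_L − 2·[q]_L = −2·(-1) + 2·(-1) − 2·(0) = 0
  T: −2·[κ]_T + 2·[χ]_T − 2·[q]_T = −2·(2) + 2·(-1) − 2·(-3) = 0
  Θ: −2·[κ]_Θ + 2·[χ]_Θ − 2·[q]_Θ = −2·(1) + 2·(1) − 2·(0) = 0
All base exponents vanish — dimensionless.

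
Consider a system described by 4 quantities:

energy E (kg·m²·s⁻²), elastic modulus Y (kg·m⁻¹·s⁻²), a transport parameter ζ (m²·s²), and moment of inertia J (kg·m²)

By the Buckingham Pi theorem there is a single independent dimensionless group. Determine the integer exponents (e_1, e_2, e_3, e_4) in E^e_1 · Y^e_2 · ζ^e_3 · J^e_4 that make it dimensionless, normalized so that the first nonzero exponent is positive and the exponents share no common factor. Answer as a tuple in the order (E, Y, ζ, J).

M: e_1·(1) + e_2·(1) + e_3·(0) + e_4·(1) = 0
L: e_1·(2) + e_2·(-1) + e_3·(2) + e_4·(2) = 0
T: e_1·(-2) + e_2·(-2) + e_3·(2) + e_4·(0) = 0
Solving this homogeneous linear system for the smallest-integer solution (first nonzero entry positive) gives (1, 2, 3, -3).

(1, 2, 3, -3)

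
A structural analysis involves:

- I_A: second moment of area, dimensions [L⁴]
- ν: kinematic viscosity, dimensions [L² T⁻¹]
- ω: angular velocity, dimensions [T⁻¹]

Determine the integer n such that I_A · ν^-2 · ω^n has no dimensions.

2

Balance the T exponent: (-1)·n from ω, plus (0) − 2·(-1) = 2 from the rest, must sum to zero.
−n + 2 = 0, so n = 2.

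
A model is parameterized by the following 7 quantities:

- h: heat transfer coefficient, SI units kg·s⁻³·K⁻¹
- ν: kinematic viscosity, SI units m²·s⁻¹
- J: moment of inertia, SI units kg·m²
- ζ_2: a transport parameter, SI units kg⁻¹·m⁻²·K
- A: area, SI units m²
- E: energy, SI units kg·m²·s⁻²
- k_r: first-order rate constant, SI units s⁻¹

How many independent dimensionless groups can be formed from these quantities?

There are 7 variables and 4 base dimensions (M, L, T, Θ).
The dimension matrix has rank 4.
Independent dimensionless groups: 7 − 4 = 3.

3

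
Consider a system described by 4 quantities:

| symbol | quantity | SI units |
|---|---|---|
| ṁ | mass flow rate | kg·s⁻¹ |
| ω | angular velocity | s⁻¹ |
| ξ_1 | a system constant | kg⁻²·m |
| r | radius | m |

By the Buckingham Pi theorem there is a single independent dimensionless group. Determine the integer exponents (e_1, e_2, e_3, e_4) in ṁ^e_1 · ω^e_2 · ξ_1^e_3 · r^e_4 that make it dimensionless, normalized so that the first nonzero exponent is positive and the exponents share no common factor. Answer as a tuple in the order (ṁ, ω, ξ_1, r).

M: e_1·(1) + e_2·(0) + e_3·(-2) + e_4·(0) = 0
L: e_1·(0) + e_2·(0) + e_3·(1) + e_4·(1) = 0
T: e_1·(-1) + e_2·(-1) + e_3·(0) + e_4·(0) = 0
Solving this homogeneous linear system for the smallest-integer solution (first nonzero entry positive) gives (2, -2, 1, -1).

(2, -2, 1, -1)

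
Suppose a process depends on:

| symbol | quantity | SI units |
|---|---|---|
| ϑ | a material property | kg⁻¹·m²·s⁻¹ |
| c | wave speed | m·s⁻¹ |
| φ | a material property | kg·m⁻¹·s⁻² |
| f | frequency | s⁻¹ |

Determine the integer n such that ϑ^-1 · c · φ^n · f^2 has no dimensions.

-1

Balance the M exponent: (1)·n from φ, plus −(-1) + (0) + 2·(0) = 1 from the rest, must sum to zero.
n + 1 = 0, so n = -1.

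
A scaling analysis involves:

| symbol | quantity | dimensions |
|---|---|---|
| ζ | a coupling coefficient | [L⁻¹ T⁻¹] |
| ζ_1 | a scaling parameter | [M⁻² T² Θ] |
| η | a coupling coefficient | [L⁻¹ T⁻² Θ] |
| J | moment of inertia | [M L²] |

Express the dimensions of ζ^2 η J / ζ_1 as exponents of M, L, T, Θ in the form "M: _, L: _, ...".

Collect each base-dimension exponent across the product:
  M: 2·(0) − (-2) + (0) + (1) = 3
  L: 2·(-1) − (0) + (-1) + (2) = -1
  T: 2·(-1) − (2) + (-2) + (0) = -6
  Θ: 2·(0) − (1) + (1) + (0) = 0
So the dimensions are [M³ L⁻¹ T⁻⁶].

M: 3, L: -1, T: -6, Θ: 0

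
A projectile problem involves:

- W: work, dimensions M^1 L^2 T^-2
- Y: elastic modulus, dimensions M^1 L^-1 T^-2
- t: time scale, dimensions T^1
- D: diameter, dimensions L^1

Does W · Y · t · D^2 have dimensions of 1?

Sum the exponent of each base dimension across the product:
  M: [W]_M + [Y]_M + [t]_M + 2·[D]_M = (1) + (1) + (0) + 2·(0) = 2
  L: [W]_L + [Y]_L + [t]_L + 2·[D]_L = (2) + (-1) + (0) + 2·(1) = 3
  T: [W]_T + [Y]_T + [t]_T + 2·[D]_T = (-2) + (-2) + (1) + 2·(0) = -3
Net dimensions [M² L³ T⁻³] ≠ [1] — not dimensionless.

no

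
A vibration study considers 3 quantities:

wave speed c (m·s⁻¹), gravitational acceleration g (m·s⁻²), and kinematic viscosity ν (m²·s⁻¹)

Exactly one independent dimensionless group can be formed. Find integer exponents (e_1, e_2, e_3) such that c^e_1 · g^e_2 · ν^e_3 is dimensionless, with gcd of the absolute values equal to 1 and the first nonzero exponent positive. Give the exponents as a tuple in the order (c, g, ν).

L: e_1·(1) + e_2·(1) + e_3·(2) = 0
T: e_1·(-1) + e_2·(-2) + e_3·(-1) = 0
Solving this homogeneous linear system for the smallest-integer solution (first nonzero entry positive) gives (3, -1, -1).

(3, -1, -1)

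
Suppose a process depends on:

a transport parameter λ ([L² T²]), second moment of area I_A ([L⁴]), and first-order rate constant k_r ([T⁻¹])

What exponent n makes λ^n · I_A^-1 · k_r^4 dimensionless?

2

Balance the L exponent: (2)·n from λ, plus −(4) + 4·(0) = -4 from the rest, must sum to zero.
2n − 4 = 0, so n = 2.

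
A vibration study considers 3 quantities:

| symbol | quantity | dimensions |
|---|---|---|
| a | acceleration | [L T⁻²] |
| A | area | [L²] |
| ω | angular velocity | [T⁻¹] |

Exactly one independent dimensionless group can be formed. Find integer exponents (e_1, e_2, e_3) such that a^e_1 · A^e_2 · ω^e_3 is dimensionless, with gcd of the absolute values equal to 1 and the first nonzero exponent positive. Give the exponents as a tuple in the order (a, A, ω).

L: e_1·(1) + e_2·(2) + e_3·(0) = 0
T: e_1·(-2) + e_2·(0) + e_3·(-1) = 0
Solving this homogeneous linear system for the smallest-integer solution (first nonzero entry positive) gives (2, -1, -4).

(2, -1, -4)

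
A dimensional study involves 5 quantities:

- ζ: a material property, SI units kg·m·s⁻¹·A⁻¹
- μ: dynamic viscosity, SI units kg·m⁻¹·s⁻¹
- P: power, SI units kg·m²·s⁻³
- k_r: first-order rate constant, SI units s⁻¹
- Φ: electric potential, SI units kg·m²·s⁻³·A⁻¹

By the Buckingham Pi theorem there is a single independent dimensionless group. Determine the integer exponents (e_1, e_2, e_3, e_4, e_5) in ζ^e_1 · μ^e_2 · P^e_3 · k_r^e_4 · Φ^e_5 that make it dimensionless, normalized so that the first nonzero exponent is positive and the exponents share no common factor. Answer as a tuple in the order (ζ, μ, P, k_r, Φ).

M: e_1·(1) + e_2·(1) + e_3·(1) + e_4·(0) + e_5·(1) = 0
L: e_1·(1) + e_2·(-1) + e_3·(2) + e_4·(0) + e_5·(2) = 0
T: e_1·(-1) + e_2·(-1) + e_3·(-3) + e_4·(-1) + e_5·(-3) = 0
I: e_1·(-1) + e_2·(0) + e_3·(0) + e_4·(0) + e_5·(-1) = 0
Solving this homogeneous linear system for the smallest-integer solution (first nonzero entry positive) gives (3, -1, 1, 4, -3).

(3, -1, 1, 4, -3)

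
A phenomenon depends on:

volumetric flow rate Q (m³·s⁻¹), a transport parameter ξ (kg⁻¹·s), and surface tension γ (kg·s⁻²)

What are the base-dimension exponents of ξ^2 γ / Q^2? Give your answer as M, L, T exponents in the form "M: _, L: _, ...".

M: -1, L: -6, T: 2

Collect each base-dimension exponent across the product:
  M: −2·(0) + 2·(-1) + (1) = -1
  L: −2·(3) + 2·(0) + (0) = -6
  T: −2·(-1) + 2·(1) + (-2) = 2
So the dimensions are [M⁻¹ L⁻⁶ T²].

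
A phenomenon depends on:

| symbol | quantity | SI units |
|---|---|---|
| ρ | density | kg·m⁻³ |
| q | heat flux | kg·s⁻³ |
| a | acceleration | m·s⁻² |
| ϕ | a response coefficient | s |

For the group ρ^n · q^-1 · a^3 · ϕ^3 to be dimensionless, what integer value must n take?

Balance the M exponent: (1)·n from ρ, plus −(1) + 3·(0) + 3·(0) = -1 from the rest, must sum to zero.
n − 1 = 0, so n = 1.

1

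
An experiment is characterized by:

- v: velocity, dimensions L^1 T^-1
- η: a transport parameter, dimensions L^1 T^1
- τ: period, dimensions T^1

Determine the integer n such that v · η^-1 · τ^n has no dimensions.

2

Balance the T exponent: (1)·n from τ, plus (-1) − (1) = -2 from the rest, must sum to zero.
n − 2 = 0, so n = 2.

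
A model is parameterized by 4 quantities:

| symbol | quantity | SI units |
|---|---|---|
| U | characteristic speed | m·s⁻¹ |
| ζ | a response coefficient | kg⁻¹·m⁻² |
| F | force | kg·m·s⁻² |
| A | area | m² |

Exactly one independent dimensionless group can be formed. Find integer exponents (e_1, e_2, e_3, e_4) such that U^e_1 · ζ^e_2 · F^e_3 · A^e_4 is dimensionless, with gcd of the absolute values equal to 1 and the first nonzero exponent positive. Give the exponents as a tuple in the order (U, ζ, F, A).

M: e_1·(0) + e_2·(-1) + e_3·(1) + e_4·(0) = 0
L: e_1·(1) + e_2·(-2) + e_3·(1) + e_4·(2) = 0
T: e_1·(-1) + e_2·(0) + e_3·(-2) + e_4·(0) = 0
Solving this homogeneous linear system for the smallest-integer solution (first nonzero entry positive) gives (4, -2, -2, -3).

(4, -2, -2, -3)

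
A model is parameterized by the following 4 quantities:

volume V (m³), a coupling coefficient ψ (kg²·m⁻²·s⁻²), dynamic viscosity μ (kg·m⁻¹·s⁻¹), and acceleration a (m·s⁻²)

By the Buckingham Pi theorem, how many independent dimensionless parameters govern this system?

1

There are 4 variables and 3 base dimensions (M, L, T).
The dimension matrix has rank 3.
Independent dimensionless groups: 4 − 3 = 1.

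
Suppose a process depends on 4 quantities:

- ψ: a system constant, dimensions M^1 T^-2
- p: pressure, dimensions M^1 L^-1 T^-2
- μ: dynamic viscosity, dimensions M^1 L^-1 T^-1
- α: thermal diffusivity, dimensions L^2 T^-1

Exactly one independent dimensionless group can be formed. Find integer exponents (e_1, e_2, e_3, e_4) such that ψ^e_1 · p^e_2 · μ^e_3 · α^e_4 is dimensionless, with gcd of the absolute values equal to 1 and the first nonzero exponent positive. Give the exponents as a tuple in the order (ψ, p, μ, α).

(2, -1, -1, -1)

M: e_1·(1) + e_2·(1) + e_3·(1) + e_4·(0) = 0
L: e_1·(0) + e_2·(-1) + e_3·(-1) + e_4·(2) = 0
T: e_1·(-2) + e_2·(-2) + e_3·(-1) + e_4·(-1) = 0
Solving this homogeneous linear system for the smallest-integer solution (first nonzero entry positive) gives (2, -1, -1, -1).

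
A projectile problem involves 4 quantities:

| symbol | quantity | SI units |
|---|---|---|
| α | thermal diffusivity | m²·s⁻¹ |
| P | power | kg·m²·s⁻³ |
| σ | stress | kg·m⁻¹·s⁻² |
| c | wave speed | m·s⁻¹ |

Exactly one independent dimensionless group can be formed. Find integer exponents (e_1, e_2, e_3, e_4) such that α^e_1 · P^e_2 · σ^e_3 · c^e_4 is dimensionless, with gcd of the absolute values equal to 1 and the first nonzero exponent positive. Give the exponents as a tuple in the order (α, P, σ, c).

(2, -1, 1, -1)

M: e_1·(0) + e_2·(1) + e_3·(1) + e_4·(0) = 0
L: e_1·(2) + e_2·(2) + e_3·(-1) + e_4·(1) = 0
T: e_1·(-1) + e_2·(-3) + e_3·(-2) + e_4·(-1) = 0
Solving this homogeneous linear system for the smallest-integer solution (first nonzero entry positive) gives (2, -1, 1, -1).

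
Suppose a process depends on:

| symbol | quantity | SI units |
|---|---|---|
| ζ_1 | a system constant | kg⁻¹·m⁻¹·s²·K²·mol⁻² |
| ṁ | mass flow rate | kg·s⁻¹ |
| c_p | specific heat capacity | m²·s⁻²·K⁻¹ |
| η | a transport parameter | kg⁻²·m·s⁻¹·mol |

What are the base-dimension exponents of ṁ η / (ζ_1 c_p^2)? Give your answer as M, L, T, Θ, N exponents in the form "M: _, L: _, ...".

Collect each base-dimension exponent across the product:
  M: −(-1) + (1) − 2·(0) + (-2) = 0
  L: −(-1) + (0) − 2·(2) + (1) = -2
  T: −(2) + (-1) − 2·(-2) + (-1) = 0
  Θ: −(2) + (0) − 2·(-1) + (0) = 0
  N: −(-2) + (0) − 2·(0) + (1) = 3
So the dimensions are [L⁻² N³].

M: 0, L: -2, T: 0, Θ: 0, N: 3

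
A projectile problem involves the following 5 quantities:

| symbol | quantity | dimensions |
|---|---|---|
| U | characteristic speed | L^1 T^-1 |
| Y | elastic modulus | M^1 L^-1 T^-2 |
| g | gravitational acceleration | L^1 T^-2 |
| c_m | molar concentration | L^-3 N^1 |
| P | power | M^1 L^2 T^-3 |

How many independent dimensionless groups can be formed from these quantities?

1

There are 5 variables and 4 base dimensions (M, L, T, N).
The dimension matrix has rank 4.
Independent dimensionless groups: 5 − 4 = 1.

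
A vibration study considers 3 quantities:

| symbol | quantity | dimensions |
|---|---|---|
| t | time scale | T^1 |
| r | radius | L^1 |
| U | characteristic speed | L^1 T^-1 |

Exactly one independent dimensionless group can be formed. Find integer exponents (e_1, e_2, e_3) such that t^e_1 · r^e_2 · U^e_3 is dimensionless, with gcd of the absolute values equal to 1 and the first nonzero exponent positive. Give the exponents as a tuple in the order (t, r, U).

(1, -1, 1)

L: e_1·(0) + e_2·(1) + e_3·(1) = 0
T: e_1·(1) + e_2·(0) + e_3·(-1) = 0
Solving this homogeneous linear system for the smallest-integer solution (first nonzero entry positive) gives (1, -1, 1).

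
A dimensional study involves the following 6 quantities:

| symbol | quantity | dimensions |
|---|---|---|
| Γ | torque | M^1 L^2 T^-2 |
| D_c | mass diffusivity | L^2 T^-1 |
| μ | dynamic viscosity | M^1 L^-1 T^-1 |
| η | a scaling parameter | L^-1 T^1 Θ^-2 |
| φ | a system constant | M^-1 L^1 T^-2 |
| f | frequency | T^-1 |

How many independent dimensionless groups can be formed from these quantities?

2

There are 6 variables and 4 base dimensions (M, L, T, Θ).
The dimension matrix has rank 4.
Independent dimensionless groups: 6 − 4 = 2.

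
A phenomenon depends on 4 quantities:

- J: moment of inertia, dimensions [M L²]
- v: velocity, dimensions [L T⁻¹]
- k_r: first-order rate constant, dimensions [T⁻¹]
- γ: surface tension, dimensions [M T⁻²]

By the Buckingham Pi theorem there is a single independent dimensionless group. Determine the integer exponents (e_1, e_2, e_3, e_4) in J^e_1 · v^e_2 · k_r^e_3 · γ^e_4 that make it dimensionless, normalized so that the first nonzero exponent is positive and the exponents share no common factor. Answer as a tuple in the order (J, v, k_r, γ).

(1, -2, 4, -1)

M: e_1·(1) + e_2·(0) + e_3·(0) + e_4·(1) = 0
L: e_1·(2) + e_2·(1) + e_3·(0) + e_4·(0) = 0
T: e_1·(0) + e_2·(-1) + e_3·(-1) + e_4·(-2) = 0
Solving this homogeneous linear system for the smallest-integer solution (first nonzero entry positive) gives (1, -2, 4, -1).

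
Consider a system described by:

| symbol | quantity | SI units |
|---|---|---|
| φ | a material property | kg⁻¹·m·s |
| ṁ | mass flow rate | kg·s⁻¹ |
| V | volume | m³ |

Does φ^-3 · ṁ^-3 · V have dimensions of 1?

yes

Sum the exponent of each base dimension across the product:
  M: −3·[φ]_M − 3·[ṁ]_M + [V]_M = −3·(-1) − 3·(1) + (0) = 0
  L: −3·[φ]_L − 3·[ṁ]_L + [V]_L = −3·(1) − 3·(0) + (3) = 0
  T: −3·[φ]_T − 3·[ṁ]_T + [V]_T = −3·(1) − 3·(-1) + (0) = 0
All base exponents vanish — dimensionless.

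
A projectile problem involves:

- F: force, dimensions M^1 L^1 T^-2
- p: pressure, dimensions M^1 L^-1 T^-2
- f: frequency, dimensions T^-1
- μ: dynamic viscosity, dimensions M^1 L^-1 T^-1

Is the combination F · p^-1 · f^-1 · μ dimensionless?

no

Sum the exponent of each base dimension across the product:
  M: [F]_M − [p]_M − [f]_M + [μ]_M = (1) − (1) − (0) + (1) = 1
  L: [F]_L − [p]_L − [f]_L + [μ]_L = (1) − (-1) − (0) + (-1) = 1
  T: [F]_T − [p]_T − [f]_T + [μ]_T = (-2) − (-2) − (-1) + (-1) = 0
Net dimensions [M L] ≠ [1] — not dimensionless.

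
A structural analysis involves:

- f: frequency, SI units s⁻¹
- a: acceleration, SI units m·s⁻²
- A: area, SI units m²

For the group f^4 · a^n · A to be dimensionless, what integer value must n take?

-2

Balance the L exponent: (1)·n from a, plus 4·(0) + (2) = 2 from the rest, must sum to zero.
n + 2 = 0, so n = -2.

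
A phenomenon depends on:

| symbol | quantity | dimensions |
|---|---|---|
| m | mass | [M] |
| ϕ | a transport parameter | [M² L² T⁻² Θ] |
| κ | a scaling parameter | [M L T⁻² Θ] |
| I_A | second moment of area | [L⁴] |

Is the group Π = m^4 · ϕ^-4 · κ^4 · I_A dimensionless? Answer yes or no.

Sum the exponent of each base dimension across the product:
  M: 4·[m]_M − 4·[ϕ]_M + 4·[κ]_M + [I_A]_M = 4·(1) − 4·(2) + 4·(1) + (0) = 0
  L: 4·[m]_L − 4·[ϕ]_L + 4·[κ]_L + [I_A]_L = 4·(0) − 4·(2) + 4·(1) + (4) = 0
  T: 4·[m]_T − 4·[ϕ]_T + 4·[κ]_T + [I_A]_T = 4·(0) − 4·(-2) + 4·(-2) + (0) = 0
  Θ: 4·[m]_Θ − 4·[ϕ]_Θ + 4·[κ]_Θ + [I_A]_Θ = 4·(0) − 4·(1) + 4·(1) + (0) = 0
All base exponents vanish — dimensionless.

yes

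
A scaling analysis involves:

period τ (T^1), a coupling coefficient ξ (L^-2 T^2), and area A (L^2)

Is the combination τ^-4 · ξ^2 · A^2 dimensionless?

Sum the exponent of each base dimension across the product:
  L: −4·[τ]_L + 2·[ξ]_L + 2·[A]_L = −4·(0) + 2·(-2) + 2·(2) = 0
  T: −4·[τ]_T + 2·[ξ]_T + 2·[A]_T = −4·(1) + 2·(2) + 2·(0) = 0
All base exponents vanish — dimensionless.

yes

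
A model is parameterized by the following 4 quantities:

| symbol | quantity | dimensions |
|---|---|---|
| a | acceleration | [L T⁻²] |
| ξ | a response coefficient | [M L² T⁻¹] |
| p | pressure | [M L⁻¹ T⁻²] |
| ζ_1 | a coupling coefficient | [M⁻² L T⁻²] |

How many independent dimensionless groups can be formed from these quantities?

There are 4 variables and 3 base dimensions (M, L, T).
The dimension matrix has rank 3.
Independent dimensionless groups: 4 − 3 = 1.

1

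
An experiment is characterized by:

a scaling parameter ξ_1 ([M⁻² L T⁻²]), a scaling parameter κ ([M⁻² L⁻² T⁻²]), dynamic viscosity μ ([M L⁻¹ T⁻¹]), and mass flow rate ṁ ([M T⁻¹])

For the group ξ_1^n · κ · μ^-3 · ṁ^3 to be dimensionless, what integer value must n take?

-1

Balance the M exponent: (-2)·n from ξ_1, plus (-2) − 3·(1) + 3·(1) = -2 from the rest, must sum to zero.
-2n − 2 = 0, so n = -1.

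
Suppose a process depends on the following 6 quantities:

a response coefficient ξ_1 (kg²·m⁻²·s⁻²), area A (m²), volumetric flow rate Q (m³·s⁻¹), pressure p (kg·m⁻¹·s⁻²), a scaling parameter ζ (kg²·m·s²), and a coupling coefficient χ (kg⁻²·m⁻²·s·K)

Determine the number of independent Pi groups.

2

There are 6 variables and 4 base dimensions (M, L, T, Θ).
The dimension matrix has rank 4.
Independent dimensionless groups: 6 − 4 = 2.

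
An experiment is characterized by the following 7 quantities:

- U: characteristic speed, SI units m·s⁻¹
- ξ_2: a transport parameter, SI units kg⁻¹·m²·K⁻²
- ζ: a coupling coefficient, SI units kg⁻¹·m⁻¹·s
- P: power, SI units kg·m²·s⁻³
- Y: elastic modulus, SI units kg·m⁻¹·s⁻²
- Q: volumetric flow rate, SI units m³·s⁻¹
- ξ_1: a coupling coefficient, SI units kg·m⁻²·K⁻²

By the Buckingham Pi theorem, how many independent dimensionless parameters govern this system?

3

There are 7 variables and 4 base dimensions (M, L, T, Θ).
The dimension matrix has rank 4.
Independent dimensionless groups: 7 − 4 = 3.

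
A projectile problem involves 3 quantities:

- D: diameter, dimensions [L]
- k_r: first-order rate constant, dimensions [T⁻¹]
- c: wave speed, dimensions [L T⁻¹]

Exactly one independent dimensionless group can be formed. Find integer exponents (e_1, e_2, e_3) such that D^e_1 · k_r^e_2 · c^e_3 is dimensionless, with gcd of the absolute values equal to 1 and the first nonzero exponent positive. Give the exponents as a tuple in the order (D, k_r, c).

L: e_1·(1) + e_2·(0) + e_3·(1) = 0
T: e_1·(0) + e_2·(-1) + e_3·(-1) = 0
Solving this homogeneous linear system for the smallest-integer solution (first nonzero entry positive) gives (1, 1, -1).

(1, 1, -1)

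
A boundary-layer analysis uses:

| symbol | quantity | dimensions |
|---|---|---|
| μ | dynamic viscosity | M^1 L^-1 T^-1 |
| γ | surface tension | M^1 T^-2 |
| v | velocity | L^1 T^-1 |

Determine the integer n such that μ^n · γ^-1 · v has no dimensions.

Balance the M exponent: (1)·n from μ, plus −(1) + (0) = -1 from the rest, must sum to zero.
n − 1 = 0, so n = 1.

1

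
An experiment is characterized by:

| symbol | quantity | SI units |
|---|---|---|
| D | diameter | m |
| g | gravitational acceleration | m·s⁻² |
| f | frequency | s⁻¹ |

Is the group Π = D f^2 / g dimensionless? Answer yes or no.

Sum the exponent of each base dimension across the product:
  M: [D]_M − [g]_M + 2·[f]_M = (0) − (0) + 2·(0) = 0
  L: [D]_L − [g]_L + 2·[f]_L = (1) − (1) + 2·(0) = 0
  T: [D]_T − [g]_T + 2·[f]_T = (0) − (-2) + 2·(-1) = 0
  Θ: [D]_Θ − [g]_Θ + 2·[f]_Θ = (0) − (0) + 2·(0) = 0
All base exponents vanish — dimensionless.

yes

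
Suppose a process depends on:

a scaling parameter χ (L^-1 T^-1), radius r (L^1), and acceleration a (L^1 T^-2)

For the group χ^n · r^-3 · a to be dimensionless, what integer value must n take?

Balance the L exponent: (-1)·n from χ, plus −3·(1) + (1) = -2 from the rest, must sum to zero.
−n − 2 = 0, so n = -2.

-2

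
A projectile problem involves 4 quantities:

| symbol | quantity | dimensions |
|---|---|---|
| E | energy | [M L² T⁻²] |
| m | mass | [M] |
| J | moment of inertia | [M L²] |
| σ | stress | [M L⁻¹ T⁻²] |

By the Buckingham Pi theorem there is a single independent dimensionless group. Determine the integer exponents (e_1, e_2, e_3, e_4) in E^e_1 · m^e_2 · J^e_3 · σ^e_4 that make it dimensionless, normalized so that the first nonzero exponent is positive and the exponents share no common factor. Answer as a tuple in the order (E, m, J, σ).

M: e_1·(1) + e_2·(1) + e_3·(1) + e_4·(1) = 0
L: e_1·(2) + e_2·(0) + e_3·(2) + e_4·(-1) = 0
T: e_1·(-2) + e_2·(0) + e_3·(0) + e_4·(-2) = 0
Solving this homogeneous linear system for the smallest-integer solution (first nonzero entry positive) gives (2, 3, -3, -2).

(2, 3, -3, -2)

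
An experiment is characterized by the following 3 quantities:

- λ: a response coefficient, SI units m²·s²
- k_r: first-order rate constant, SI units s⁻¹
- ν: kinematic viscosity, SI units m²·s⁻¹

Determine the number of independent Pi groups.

There are 3 variables and 2 base dimensions (L, T).
The dimension matrix has rank 2.
Independent dimensionless groups: 3 − 2 = 1.

1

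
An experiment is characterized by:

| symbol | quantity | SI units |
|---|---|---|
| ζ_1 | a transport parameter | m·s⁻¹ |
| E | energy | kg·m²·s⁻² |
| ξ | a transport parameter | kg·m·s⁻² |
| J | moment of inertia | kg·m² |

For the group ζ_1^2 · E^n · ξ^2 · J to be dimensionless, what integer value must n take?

-3

Balance the M exponent: (1)·n from E, plus 2·(0) + 2·(1) + (1) = 3 from the rest, must sum to zero.
n + 3 = 0, so n = -3.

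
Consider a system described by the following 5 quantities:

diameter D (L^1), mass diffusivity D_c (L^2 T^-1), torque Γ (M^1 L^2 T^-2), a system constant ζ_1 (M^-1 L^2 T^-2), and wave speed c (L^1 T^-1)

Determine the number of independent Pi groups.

2

There are 5 variables and 3 base dimensions (M, L, T).
The dimension matrix has rank 3.
Independent dimensionless groups: 5 − 3 = 2.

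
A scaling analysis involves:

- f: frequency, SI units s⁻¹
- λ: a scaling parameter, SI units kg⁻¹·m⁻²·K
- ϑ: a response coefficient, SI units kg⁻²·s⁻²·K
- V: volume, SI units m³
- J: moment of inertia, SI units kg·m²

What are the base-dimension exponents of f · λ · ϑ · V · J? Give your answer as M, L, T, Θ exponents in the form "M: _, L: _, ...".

Collect each base-dimension exponent across the product:
  M: (0) + (-1) + (-2) + (0) + (1) = -2
  L: (0) + (-2) + (0) + (3) + (2) = 3
  T: (-1) + (0) + (-2) + (0) + (0) = -3
  Θ: (0) + (1) + (1) + (0) + (0) = 2
So the dimensions are [M⁻² L³ T⁻³ Θ²].

M: -2, L: 3, T: -3, Θ: 2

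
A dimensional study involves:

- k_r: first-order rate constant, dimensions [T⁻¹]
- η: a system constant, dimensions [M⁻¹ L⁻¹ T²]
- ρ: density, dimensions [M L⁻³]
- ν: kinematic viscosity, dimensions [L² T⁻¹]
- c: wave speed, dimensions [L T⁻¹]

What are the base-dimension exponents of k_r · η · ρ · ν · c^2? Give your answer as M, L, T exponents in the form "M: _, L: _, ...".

Collect each base-dimension exponent across the product:
  M: (0) + (-1) + (1) + (0) + 2·(0) = 0
  L: (0) + (-1) + (-3) + (2) + 2·(1) = 0
  T: (-1) + (2) + (0) + (-1) + 2·(-1) = -2
So the dimensions are [T⁻²].

M: 0, L: 0, T: -2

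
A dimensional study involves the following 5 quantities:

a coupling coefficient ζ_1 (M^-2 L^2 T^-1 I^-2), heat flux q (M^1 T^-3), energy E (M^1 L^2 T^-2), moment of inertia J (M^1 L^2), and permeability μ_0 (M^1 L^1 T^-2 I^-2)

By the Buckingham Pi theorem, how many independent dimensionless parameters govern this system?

There are 5 variables and 4 base dimensions (M, L, T, I).
The dimension matrix has rank 4.
Independent dimensionless groups: 5 − 4 = 1.

1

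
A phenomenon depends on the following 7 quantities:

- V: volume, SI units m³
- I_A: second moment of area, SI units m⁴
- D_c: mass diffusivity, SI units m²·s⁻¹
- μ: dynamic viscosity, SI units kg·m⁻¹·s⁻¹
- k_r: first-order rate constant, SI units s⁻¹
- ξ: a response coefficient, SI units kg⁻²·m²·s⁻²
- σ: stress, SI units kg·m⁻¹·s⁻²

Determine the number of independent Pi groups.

4

There are 7 variables and 3 base dimensions (M, L, T).
The dimension matrix has rank 3.
Independent dimensionless groups: 7 − 3 = 4.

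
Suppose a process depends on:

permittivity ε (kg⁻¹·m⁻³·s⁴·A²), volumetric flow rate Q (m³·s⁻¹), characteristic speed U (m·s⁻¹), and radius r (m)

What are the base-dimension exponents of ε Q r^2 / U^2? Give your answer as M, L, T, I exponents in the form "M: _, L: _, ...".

Collect each base-dimension exponent across the product:
  M: (-1) + (0) − 2·(0) + 2·(0) = -1
  L: (-3) + (3) − 2·(1) + 2·(1) = 0
  T: (4) + (-1) − 2·(-1) + 2·(0) = 5
  I: (2) + (0) − 2·(0) + 2·(0) = 2
So the dimensions are [M⁻¹ T⁵ I²].

M: -1, L: 0, T: 5, I: 2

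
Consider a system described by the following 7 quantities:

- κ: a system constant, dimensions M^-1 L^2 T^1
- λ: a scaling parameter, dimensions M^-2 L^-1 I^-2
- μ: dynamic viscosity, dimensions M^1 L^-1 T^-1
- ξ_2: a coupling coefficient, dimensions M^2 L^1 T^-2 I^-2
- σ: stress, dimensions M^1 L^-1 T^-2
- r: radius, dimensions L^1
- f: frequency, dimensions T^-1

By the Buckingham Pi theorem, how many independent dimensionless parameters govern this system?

3

There are 7 variables and 4 base dimensions (M, L, T, I).
The dimension matrix has rank 4.
Independent dimensionless groups: 7 − 4 = 3.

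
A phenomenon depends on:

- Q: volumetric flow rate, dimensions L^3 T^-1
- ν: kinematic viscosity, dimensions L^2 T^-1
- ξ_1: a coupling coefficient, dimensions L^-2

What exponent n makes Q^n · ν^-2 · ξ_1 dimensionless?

Balance the L exponent: (3)·n from Q, plus −2·(2) + (-2) = -6 from the rest, must sum to zero.
3n − 6 = 0, so n = 2.

2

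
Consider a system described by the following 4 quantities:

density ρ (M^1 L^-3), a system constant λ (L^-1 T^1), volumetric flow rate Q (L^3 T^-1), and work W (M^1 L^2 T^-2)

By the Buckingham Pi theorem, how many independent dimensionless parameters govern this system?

There are 4 variables and 3 base dimensions (M, L, T).
The dimension matrix has rank 3.
Independent dimensionless groups: 4 − 3 = 1.

1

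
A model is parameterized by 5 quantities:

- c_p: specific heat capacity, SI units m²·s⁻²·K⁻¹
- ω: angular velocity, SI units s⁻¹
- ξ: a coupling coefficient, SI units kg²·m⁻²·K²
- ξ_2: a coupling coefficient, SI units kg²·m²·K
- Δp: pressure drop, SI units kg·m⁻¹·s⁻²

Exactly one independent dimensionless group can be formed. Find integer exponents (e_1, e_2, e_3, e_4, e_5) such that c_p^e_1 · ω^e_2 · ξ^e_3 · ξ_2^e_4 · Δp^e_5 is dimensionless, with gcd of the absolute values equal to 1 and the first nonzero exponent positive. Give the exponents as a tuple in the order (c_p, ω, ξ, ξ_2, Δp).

(4, -4, 3, -2, -2)

M: e_1·(0) + e_2·(0) + e_3·(2) + e_4·(2) + e_5·(1) = 0
L: e_1·(2) + e_2·(0) + e_3·(-2) + e_4·(2) + e_5·(-1) = 0
T: e_1·(-2) + e_2·(-1) + e_3·(0) + e_4·(0) + e_5·(-2) = 0
Θ: e_1·(-1) + e_2·(0) + e_3·(2) + e_4·(1) + e_5·(0) = 0
Solving this homogeneous linear system for the smallest-integer solution (first nonzero entry positive) gives (4, -4, 3, -2, -2).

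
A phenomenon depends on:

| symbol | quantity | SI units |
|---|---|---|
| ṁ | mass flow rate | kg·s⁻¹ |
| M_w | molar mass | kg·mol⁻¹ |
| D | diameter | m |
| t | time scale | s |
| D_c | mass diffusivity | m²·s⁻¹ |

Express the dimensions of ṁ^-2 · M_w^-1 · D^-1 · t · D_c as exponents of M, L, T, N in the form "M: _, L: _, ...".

Collect each base-dimension exponent across the product:
  M: −2·(1) − (1) − (0) + (0) + (0) = -3
  L: −2·(0) − (0) − (1) + (0) + (2) = 1
  T: −2·(-1) − (0) − (0) + (1) + (-1) = 2
  N: −2·(0) − (-1) − (0) + (0) + (0) = 1
So the dimensions are [M⁻³ L T² N].

M: -3, L: 1, T: 2, N: 1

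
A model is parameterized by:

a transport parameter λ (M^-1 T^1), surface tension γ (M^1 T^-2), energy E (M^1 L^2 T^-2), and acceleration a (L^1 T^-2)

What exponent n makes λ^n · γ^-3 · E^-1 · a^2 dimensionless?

-4

Balance the M exponent: (-1)·n from λ, plus −3·(1) − (1) + 2·(0) = -4 from the rest, must sum to zero.
−n − 4 = 0, so n = -4.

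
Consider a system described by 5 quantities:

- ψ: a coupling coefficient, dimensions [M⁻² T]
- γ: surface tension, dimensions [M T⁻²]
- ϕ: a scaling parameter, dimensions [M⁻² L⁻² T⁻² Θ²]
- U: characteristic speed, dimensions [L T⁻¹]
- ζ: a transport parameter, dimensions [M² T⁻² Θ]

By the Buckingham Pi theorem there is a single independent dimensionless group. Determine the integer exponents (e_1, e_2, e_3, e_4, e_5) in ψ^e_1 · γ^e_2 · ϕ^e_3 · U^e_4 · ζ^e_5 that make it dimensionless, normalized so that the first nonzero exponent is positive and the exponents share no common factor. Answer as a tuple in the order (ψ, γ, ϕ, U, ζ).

(4, 2, -1, -2, 2)

M: e_1·(-2) + e_2·(1) + e_3·(-2) + e_4·(0) + e_5·(2) = 0
L: e_1·(0) + e_2·(0) + e_3·(-2) + e_4·(1) + e_5·(0) = 0
T: e_1·(1) + e_2·(-2) + e_3·(-2) + e_4·(-1) + e_5·(-2) = 0
Θ: e_1·(0) + e_2·(0) + e_3·(2) + e_4·(0) + e_5·(1) = 0
Solving this homogeneous linear system for the smallest-integer solution (first nonzero entry positive) gives (4, 2, -1, -2, 2).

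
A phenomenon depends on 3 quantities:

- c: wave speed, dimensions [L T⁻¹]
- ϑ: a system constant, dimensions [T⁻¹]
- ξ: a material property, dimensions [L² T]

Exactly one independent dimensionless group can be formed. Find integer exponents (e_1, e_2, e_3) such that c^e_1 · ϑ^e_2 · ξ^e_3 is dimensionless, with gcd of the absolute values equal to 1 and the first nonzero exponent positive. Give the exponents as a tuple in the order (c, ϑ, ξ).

L: e_1·(1) + e_2·(0) + e_3·(2) = 0
T: e_1·(-1) + e_2·(-1) + e_3·(1) = 0
Solving this homogeneous linear system for the smallest-integer solution (first nonzero entry positive) gives (2, -3, -1).

(2, -3, -1)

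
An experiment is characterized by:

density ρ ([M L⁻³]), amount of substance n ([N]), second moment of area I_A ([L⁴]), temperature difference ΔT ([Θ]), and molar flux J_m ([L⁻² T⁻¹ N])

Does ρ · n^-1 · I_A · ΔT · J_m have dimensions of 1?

Sum the exponent of each base dimension across the product:
  M: [ρ]_M − [n]_M + [I_A]_M + [ΔT]_M + [J_m]_M = (1) − (0) + (0) + (0) + (0) = 1
  L: [ρ]_L − [n]_L + [I_A]_L + [ΔT]_L + [J_m]_L = (-3) − (0) + (4) + (0) + (-2) = -1
  T: [ρ]_T − [n]_T + [I_A]_T + [ΔT]_T + [J_m]_T = (0) − (0) + (0) + (0) + (-1) = -1
  Θ: [ρ]_Θ − [n]_Θ + [I_A]_Θ + [ΔT]_Θ + [J_m]_Θ = (0) − (0) + (0) + (1) + (0) = 1
  N: [ρ]_N − [n]_N + [I_A]_N + [ΔT]_N + [J_m]_N = (0) − (1) + (0) + (0) + (1) = 0
Net dimensions [M L⁻¹ T⁻¹ Θ] ≠ [1] — not dimensionless.

no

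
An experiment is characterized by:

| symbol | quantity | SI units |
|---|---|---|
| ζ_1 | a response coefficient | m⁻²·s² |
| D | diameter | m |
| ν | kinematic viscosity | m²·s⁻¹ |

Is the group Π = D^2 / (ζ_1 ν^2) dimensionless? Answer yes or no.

Sum the exponent of each base dimension across the product:
  L: −[ζ_1]_L + 2·[D]_L − 2·[ν]_L = −(-2) + 2·(1) − 2·(2) = 0
  T: −[ζ_1]_T + 2·[D]_T − 2·[ν]_T = −(2) + 2·(0) − 2·(-1) = 0
All base exponents vanish — dimensionless.

yes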